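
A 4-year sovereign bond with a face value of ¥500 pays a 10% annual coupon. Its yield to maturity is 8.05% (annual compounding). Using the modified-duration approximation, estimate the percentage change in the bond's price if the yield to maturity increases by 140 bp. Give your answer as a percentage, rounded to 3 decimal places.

-4.540%

Periodic yield y = 0.0805. Modified duration first:
  t   CF        PV=CF/(1+0.0805)^t    t·PV
  1        50.00        46.2749        46.2749
  2        50.00        42.8273        85.6546
  3        50.00        39.6365       118.9096
  4       550.00       403.5186     1,614.0746
  Σ                    532.2573     1,864.9136
P = 532.2573; D_Mac = 3.50378 yrs; D_mod = 3.50378/(1+0.0805) = 3.24274 yrs.
ΔP/P ≈ -D_mod · Δy = -3.24274 × (+0.014) = -0.045398 = -4.5398%.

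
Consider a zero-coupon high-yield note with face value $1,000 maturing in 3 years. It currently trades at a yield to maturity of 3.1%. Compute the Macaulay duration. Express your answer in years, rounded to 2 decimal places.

A zero-coupon bond has a single cash flow at maturity, so its Macaulay duration equals its maturity: 3 years.

3.00 years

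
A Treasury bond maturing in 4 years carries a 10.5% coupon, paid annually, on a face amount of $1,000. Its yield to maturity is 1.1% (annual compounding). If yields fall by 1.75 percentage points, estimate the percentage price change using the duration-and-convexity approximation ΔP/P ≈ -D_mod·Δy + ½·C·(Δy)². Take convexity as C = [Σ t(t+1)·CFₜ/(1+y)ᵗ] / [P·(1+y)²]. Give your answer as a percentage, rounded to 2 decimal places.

With y = 0.011:
  t   CF        PV=CF/(1+0.011)^t    t·PV        t(t+1)·PV
  1       105.00       103.8576       103.8576         207.7151
  2       105.00       102.7276       205.4551         616.3654
  3       105.00       101.6099       304.8296       1,219.3183
  4     1,105.00     1,057.6882     4,230.7528      21,153.7638
  Σ                  1,365.8832     4,844.8950      23,197.1626
P = 1,365.8832; D_Mac = 3.54708 yrs; D_mod = 3.50849 yrs; C = 16.61571.
Duration effect: -3.50849 × (-0.0175) = +0.061398
Convexity effect: 0.5 × 16.61571 × (-0.0175)² = +0.0025443
ΔP/P ≈ +0.061398 + 0.0025443 = +0.063943 = +6.3943%.

+6.39%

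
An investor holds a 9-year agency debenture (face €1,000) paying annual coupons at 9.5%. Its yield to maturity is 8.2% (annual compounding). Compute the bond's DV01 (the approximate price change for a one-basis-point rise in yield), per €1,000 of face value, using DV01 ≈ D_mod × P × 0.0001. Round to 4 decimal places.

€0.6529

Periodic yield y = 0.082.
  t   CF        PV=CF/(1+0.082)^t    t·PV
  1        95.00        87.8004        87.8004
  2        95.00        81.1464       162.2927
  3        95.00        74.9966       224.9899
  4        95.00        69.3130       277.2519
  5        95.00        64.0601       320.3003
  6        95.00        59.2052       355.2314
  7        95.00        54.7183       383.0283
  8        95.00        50.5715       404.5717
  9     1,095.00       538.7270     4,848.5433
  Σ                  1,080.5385     7,064.0099
P = 1,080.5385; D_Mac = 6.53749 yrs; D_mod = 6.04204 yrs.
DV01 ≈ 6.04204 × 1,080.5385 × 0.0001 = 0.652866.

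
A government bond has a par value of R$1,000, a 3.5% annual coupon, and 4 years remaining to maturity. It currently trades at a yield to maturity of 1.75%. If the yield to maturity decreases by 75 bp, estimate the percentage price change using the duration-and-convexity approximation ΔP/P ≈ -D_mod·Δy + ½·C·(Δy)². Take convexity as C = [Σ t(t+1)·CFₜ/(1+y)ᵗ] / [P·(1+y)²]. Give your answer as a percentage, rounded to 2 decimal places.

+2.86%

With y = 0.0175:
  t   CF        PV=CF/(1+0.0175)^t    t·PV        t(t+1)·PV
  1        35.00        34.3980        34.3980          68.7961
  2        35.00        33.8064        67.6128         202.8385
  3        35.00        33.2250        99.6750         398.6998
  4     1,035.00       965.6121     3,862.4482      19,312.2411
  Σ                  1,067.0415     4,064.1340      19,982.5755
P = 1,067.0415; D_Mac = 3.80879 yrs; D_mod = 3.74328 yrs; C = 18.08845.
Duration effect: -3.74328 × (-0.0075) = +0.028075
Convexity effect: 0.5 × 18.08845 × (-0.0075)² = +0.0005087
ΔP/P ≈ +0.028075 + 0.0005087 = +0.028583 = +2.8583%.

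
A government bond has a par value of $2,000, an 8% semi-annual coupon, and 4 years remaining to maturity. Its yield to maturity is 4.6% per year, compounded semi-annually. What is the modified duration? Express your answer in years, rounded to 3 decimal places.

Periodic yield y = 0.023. First find Macaulay duration:
  t   CF        PV=CF/(1+0.023)^t    t·PV
  1        80.00        78.2014        78.2014
  2        80.00        76.4432       152.8864
  3        80.00        74.7245       224.1735
  4        80.00        73.0445       292.1780
  5        80.00        71.4022       357.0112
  6        80.00        69.7969       418.7814
  7        80.00        68.2277       477.5937
  8     2,080.00     1,734.0366    13,872.2930
  Σ                  2,245.8770    15,873.1185
P = 2,245.8770; Macaulay duration = 15,873.1185 / 2,245.8770 = 7.06767 half-year periods = 3.53384 years.
Modified duration = D_Mac / (1 + y) = 3.53384 / 1.023 = 3.45438 years.

3.454 years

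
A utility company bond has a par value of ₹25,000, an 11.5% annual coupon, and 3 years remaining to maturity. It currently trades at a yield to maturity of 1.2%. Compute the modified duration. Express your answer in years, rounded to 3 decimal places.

2.707 years

Periodic yield y = 0.012. First find Macaulay duration:
  t   CF        PV=CF/(1+0.012)^t    t·PV
  1     2,875.00     2,840.9091     2,840.9091
  2     2,875.00     2,807.2224     5,614.4448
  3    27,875.00    26,895.1108    80,685.3325
  Σ                 32,543.2424    89,140.6865
P = 32,543.2424; Macaulay duration = 89,140.6865 / 32,543.2424 = 2.73915 years.
Modified duration = D_Mac / (1 + y) = 2.73915 / 1.012 = 2.70667 years.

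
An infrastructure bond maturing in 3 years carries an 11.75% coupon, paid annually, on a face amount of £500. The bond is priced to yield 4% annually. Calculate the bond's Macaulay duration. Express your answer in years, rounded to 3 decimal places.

2.725 years

Periodic yield y = 0.04. Discount each cash flow and weight by its year:
  t   CF        PV=CF/(1+0.04)^t    t·PV
  1        58.75        56.4904        56.4904
  2        58.75        54.3177       108.6354
  3       558.75       496.7267     1,490.1801
  Σ                    607.5348     1,655.3059
Price P = Σ PV = 607.5348.
Macaulay duration = Σ(t·PV) / P = 1,655.3059 / 607.5348 = 2.72463 years.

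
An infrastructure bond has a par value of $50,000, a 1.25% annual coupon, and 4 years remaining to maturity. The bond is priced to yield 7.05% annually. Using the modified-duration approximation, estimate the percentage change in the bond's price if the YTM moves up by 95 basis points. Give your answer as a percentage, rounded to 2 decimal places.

Periodic yield y = 0.0705. Modified duration first:
  t   CF        PV=CF/(1+0.0705)^t    t·PV
  1       625.00       583.8393       583.8393
  2       625.00       545.3894     1,090.7788
  3       625.00       509.4716     1,528.4149
  4    50,625.00    38,549.4645   154,197.8581
  Σ                 40,188.1648   157,400.8910
P = 40,188.1648; D_Mac = 3.91660 yrs; D_mod = 3.91660/(1+0.0705) = 3.65866 yrs.
ΔP/P ≈ -D_mod · Δy = -3.65866 × (+0.0095) = -0.034757 = -3.4757%.

-3.48%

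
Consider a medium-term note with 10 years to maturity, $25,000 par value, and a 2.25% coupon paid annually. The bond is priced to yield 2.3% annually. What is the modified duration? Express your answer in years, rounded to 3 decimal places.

8.859 years

Periodic yield y = 0.023. First find Macaulay duration:
  t   CF        PV=CF/(1+0.023)^t    t·PV
  1       562.50       549.8534       549.8534
  2       562.50       537.4911     1,074.9822
  3       562.50       525.4067     1,576.2202
  4       562.50       513.5941     2,054.3762
  5       562.50       502.0470     2,510.2349
  6       562.50       490.7595     2,944.5571
  7       562.50       479.7258     3,358.0807
  8       562.50       468.9402     3,751.5215
  9       562.50       458.3971     4,125.5735
  10   25,562.50    20,363.2451   203,632.4508
  Σ                 24,889.4599   225,577.8505
P = 24,889.4599; Macaulay duration = 225,577.8505 / 24,889.4599 = 9.06319 years.
Modified duration = D_Mac / (1 + y) = 9.06319 / 1.023 = 8.85942 years.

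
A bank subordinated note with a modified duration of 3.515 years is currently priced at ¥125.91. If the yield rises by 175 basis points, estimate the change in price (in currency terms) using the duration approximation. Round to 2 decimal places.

-¥7.75

Duration approximation: ΔP/P ≈ -D_mod · Δy = -3.515 × (+0.0175) = -0.0615125.
ΔP ≈ 125.91 × (-0.0615125) = -7.745038875.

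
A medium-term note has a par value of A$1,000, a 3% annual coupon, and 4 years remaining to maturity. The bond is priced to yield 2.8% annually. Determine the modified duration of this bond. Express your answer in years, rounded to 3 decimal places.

3.725 years

Periodic yield y = 0.028. First find Macaulay duration:
  t   CF        PV=CF/(1+0.028)^t    t·PV
  1        30.00        29.1829        29.1829
  2        30.00        28.3880        56.7760
  3        30.00        27.6148        82.8444
  4     1,030.00       922.2842     3,689.1368
  Σ                  1,007.4699     3,857.9401
P = 1,007.4699; Macaulay duration = 3,857.9401 / 1,007.4699 = 3.82934 years.
Modified duration = D_Mac / (1 + y) = 3.82934 / 1.028 = 3.72503 years.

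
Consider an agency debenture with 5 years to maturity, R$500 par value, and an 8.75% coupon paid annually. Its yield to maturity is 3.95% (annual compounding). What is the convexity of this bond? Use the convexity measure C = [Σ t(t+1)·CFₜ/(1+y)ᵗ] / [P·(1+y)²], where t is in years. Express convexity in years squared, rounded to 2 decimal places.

With y = 0.0395:
  t   CF        PV=CF/(1+0.0395)^t    t·PV        t(t+1)·PV
  1        43.75        42.0875        42.0875          84.1751
  2        43.75        40.4883        80.9765         242.9295
  3        43.75        38.9497       116.8492         467.3969
  4        43.75        37.4697       149.8788         749.3938
  5       543.75       447.9987     2,239.9937      13,439.9625
  Σ                    606.9940     2,629.7858      14,983.8578
P = 606.9940.
Convexity = Σ t(t+1)·PV / [P·(1+y)²] = 14,983.8578 / (606.9940 × 1.080560) = 22.84495.

22.84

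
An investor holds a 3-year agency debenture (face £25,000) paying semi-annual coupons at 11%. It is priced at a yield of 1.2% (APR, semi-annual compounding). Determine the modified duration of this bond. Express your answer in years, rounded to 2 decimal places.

Periodic yield y = 0.006. First find Macaulay duration:
  t   CF        PV=CF/(1+0.006)^t    t·PV
  1     1,375.00     1,366.7992     1,366.7992
  2     1,375.00     1,358.6473     2,717.2946
  3     1,375.00     1,350.5441     4,051.6322
  4     1,375.00     1,342.4891     5,369.9565
  5     1,375.00     1,334.4822     6,672.4111
  6    26,375.00    25,445.1247   152,670.7483
  Σ                 32,198.0867   172,848.8420
P = 32,198.0867; Macaulay duration = 172,848.8420 / 32,198.0867 = 5.36830 half-year periods = 2.68415 years.
Modified duration = D_Mac / (1 + y) = 2.68415 / 1.006 = 2.66814 years.

2.67 years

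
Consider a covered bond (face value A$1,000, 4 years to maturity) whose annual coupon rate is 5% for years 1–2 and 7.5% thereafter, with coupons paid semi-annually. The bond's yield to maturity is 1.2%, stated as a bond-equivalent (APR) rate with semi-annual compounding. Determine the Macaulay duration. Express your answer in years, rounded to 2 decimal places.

Periodic yield y = 0.006. Discount each cash flow and weight by its period:
  t   CF        PV=CF/(1+0.006)^t    t·PV
  1        25.00        24.8509        24.8509
  2        25.00        24.7027        49.4054
  3        25.00        24.5553        73.6660
  4        25.00        24.4089        97.6356
  5        37.50        36.3950       181.9748
  6        37.50        36.1779       217.0674
  7        37.50        35.9621       251.7349
  8     1,037.50       989.0181     7,912.1452
  Σ                  1,196.0710     8,808.4802
Price P = Σ PV = 1,196.0710.
Macaulay duration = Σ(t·PV) / P = 8,808.4802 / 1,196.0710 = 7.36451 half-year periods.
In years: 7.36451 / 2 = 3.68226 years.

3.68 years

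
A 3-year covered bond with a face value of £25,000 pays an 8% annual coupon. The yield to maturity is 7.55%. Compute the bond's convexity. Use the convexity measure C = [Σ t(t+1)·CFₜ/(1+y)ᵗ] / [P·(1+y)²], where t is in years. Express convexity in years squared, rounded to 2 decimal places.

With y = 0.0755:
  t   CF        PV=CF/(1+0.0755)^t    t·PV        t(t+1)·PV
  1     2,000.00     1,859.6002     1,859.6002       3,719.2004
  2     2,000.00     1,729.0564     3,458.1129      10,374.3386
  3    27,000.00    21,703.6371    65,110.9114     260,443.6457
  Σ                 25,292.2938    70,428.6245     274,537.1847
P = 25,292.2938.
Convexity = Σ t(t+1)·PV / [P·(1+y)²] = 274,537.1847 / (25,292.2938 × 1.156700) = 9.38409.

9.38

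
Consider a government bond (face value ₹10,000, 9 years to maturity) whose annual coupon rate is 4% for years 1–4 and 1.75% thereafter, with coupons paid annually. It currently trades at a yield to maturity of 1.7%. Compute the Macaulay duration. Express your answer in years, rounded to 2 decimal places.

Periodic yield y = 0.017. Discount each cash flow and weight by its year:
  t   CF        PV=CF/(1+0.017)^t    t·PV
  1       400.00       393.3137       393.3137
  2       400.00       386.7391       773.4782
  3       400.00       380.2744     1,140.8233
  4       400.00       373.9178     1,495.6713
  5       175.00       160.8545       804.2726
  6       175.00       158.1657       948.9943
  7       175.00       155.5218     1,088.6529
  8       175.00       152.9222     1,223.3773
  9    10,175.00     8,742.7053    78,684.3481
  Σ                 10,904.4146    86,552.9316
Price P = Σ PV = 10,904.4146.
Macaulay duration = Σ(t·PV) / P = 86,552.9316 / 10,904.4146 = 7.93742 years.

7.94 years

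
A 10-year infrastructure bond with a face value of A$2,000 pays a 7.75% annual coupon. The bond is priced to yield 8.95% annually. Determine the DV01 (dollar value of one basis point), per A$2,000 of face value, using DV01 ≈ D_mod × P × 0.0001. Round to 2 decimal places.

A$1.22

Periodic yield y = 0.0895.
  t   CF        PV=CF/(1+0.0895)^t    t·PV
  1       155.00       142.2671       142.2671
  2       155.00       130.5802       261.1603
  3       155.00       119.8533       359.5599
  4       155.00       110.0076       440.0305
  5       155.00       100.9707       504.8537
  6       155.00        92.6762       556.0573
  7       155.00        85.0631       595.4415
  8       155.00        78.0753       624.6026
  9       155.00        71.6616       644.9545
  10    2,155.00       914.4815     9,144.8151
  Σ                  1,845.6367    13,273.7425
P = 1,845.6367; D_Mac = 7.19196 yrs; D_mod = 6.60116 yrs.
DV01 ≈ 6.60116 × 1,845.6367 × 0.0001 = 1.218333.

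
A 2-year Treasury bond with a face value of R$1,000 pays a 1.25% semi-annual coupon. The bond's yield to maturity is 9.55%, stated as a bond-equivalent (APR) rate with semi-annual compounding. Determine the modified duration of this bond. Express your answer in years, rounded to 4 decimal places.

Periodic yield y = 0.04775. First find Macaulay duration:
  t   CF        PV=CF/(1+0.04775)^t    t·PV
  1         6.25         5.9652         5.9652
  2         6.25         5.6933        11.3866
  3         6.25         5.4338        16.3015
  4     1,006.25       834.9784     3,339.9134
  Σ                    852.0707     3,373.5667
P = 852.0707; Macaulay duration = 3,373.5667 / 852.0707 = 3.95926 half-year periods = 1.97963 years.
Modified duration = D_Mac / (1 + y) = 1.97963 / 1.04775 = 1.88941 years.

1.8894 years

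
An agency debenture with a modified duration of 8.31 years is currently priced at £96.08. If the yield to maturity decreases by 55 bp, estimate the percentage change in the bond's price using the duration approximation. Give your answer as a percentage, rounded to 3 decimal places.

Duration approximation: ΔP/P ≈ -D_mod · Δy = -8.31 × (-0.0055) = +0.045705.
As a percentage: +4.5705%.

+4.571%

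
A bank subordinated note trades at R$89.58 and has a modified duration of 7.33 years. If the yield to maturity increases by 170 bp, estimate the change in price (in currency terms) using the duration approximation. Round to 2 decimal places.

-R$11.16

Duration approximation: ΔP/P ≈ -D_mod · Δy = -7.33 × (+0.017) = -0.124610.
ΔP ≈ 89.58 × (-0.124610) = -11.1625638.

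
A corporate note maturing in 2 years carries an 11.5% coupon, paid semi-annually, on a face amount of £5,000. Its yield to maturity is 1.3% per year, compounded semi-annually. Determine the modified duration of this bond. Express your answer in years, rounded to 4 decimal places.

1.8459 years

Periodic yield y = 0.0065. First find Macaulay duration:
  t   CF        PV=CF/(1+0.0065)^t    t·PV
  1       287.50       285.6433       285.6433
  2       287.50       283.7986       567.5973
  3       287.50       281.9658       845.8975
  4     5,287.50     5,152.2303    20,608.9210
  Σ                  6,003.6380    22,308.0591
P = 6,003.6380; Macaulay duration = 22,308.0591 / 6,003.6380 = 3.71576 half-year periods = 1.85788 years.
Modified duration = D_Mac / (1 + y) = 1.85788 / 1.0065 = 1.84588 years.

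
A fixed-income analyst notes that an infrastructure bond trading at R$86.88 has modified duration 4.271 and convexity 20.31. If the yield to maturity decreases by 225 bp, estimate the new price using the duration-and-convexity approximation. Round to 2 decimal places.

Duration effect: -D_mod·Δy = -4.271 × (-0.0225) = +0.0960975
Convexity effect: ½·C·(Δy)² = 0.5 × 20.31 × (-0.0225)² = +0.00514096875
ΔP/P ≈ +0.0960975 + 0.00514096875 = +0.10123846875
New price ≈ 86.88 × (1 + 0.10123846875) = 95.675598165.

R$95.68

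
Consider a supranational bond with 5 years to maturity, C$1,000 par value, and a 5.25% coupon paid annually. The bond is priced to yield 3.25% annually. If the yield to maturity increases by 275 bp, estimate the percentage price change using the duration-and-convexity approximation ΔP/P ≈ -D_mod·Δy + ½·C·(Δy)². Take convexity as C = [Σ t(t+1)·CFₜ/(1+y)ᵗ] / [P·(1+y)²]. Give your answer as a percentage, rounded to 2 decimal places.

With y = 0.0325:
  t   CF        PV=CF/(1+0.0325)^t    t·PV        t(t+1)·PV
  1        52.50        50.8475        50.8475         101.6949
  2        52.50        49.2469        98.4939         295.4816
  3        52.50        47.6968       143.0904         572.3614
  4        52.50        46.1954       184.7817         923.9087
  5     1,052.50       896.9574     4,484.7869      26,908.7211
  Σ                  1,090.9440     4,962.0003      28,802.1678
P = 1,090.9440; D_Mac = 4.54835 yrs; D_mod = 4.40519 yrs; C = 24.76524.
Duration effect: -4.40519 × (+0.0275) = -0.121143
Convexity effect: 0.5 × 24.76524 × (0.0275)² = +0.0093644
ΔP/P ≈ -0.121143 + 0.0093644 = -0.111778 = -11.1778%.

-11.18%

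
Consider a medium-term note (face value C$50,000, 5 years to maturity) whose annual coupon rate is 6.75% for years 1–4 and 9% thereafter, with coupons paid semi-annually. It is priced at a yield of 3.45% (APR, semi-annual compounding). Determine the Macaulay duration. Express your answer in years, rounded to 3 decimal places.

4.386 years

Periodic yield y = 0.01725. Discount each cash flow and weight by its period:
  t   CF        PV=CF/(1+0.01725)^t    t·PV
  1     1,687.50     1,658.8842     1,658.8842
  2     1,687.50     1,630.7537     3,261.5075
  3     1,687.50     1,603.1003     4,809.3008
  4     1,687.50     1,575.9157     6,303.6629
  5     1,687.50     1,549.1922     7,745.9608
  6     1,687.50     1,522.9218     9,137.5305
  7     1,687.50     1,497.0968    10,479.6778
  8     1,687.50     1,471.7098    11,773.6787
  9     2,250.00     1,929.0045    17,361.0401
  10   52,250.00    44,036.1467   440,361.4667
  Σ                 58,474.7257   512,892.7101
Price P = Σ PV = 58,474.7257.
Macaulay duration = Σ(t·PV) / P = 512,892.7101 / 58,474.7257 = 8.77119 half-year periods.
In years: 8.77119 / 2 = 4.38559 years.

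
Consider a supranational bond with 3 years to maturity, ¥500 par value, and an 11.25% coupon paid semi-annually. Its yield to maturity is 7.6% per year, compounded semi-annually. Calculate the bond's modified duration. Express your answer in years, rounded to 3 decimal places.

Periodic yield y = 0.038. First find Macaulay duration:
  t   CF        PV=CF/(1+0.038)^t    t·PV
  1       28.125        27.0954        27.0954
  2       28.125        26.1034        52.2069
  3       28.125        25.1478        75.4435
  4       28.125        24.2272        96.9088
  5       28.125        23.3403       116.7013
  6      528.125       422.2334     2,533.4005
  Σ                    548.1475     2,901.7564
P = 548.1475; Macaulay duration = 2,901.7564 / 548.1475 = 5.29375 half-year periods = 2.64688 years.
Modified duration = D_Mac / (1 + y) = 2.64688 / 1.038 = 2.54998 years.

2.550 years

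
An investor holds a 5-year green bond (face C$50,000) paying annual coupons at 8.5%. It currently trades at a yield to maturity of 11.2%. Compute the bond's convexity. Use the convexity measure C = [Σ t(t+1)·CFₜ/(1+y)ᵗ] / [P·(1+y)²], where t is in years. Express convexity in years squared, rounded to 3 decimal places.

19.360

With y = 0.112:
  t   CF        PV=CF/(1+0.112)^t    t·PV        t(t+1)·PV
  1     4,250.00     3,821.9424     3,821.9424       7,643.8849
  2     4,250.00     3,436.9986     6,873.9972      20,621.9916
  3     4,250.00     3,090.8261     9,272.4782      37,089.9130
  4     4,250.00     2,779.5199    11,118.0794      55,590.3971
  5    54,250.00    31,906.2531   159,531.2656     957,187.5937
  Σ                 45,035.5401   190,617.7629   1,078,133.7804
P = 45,035.5401.
Convexity = Σ t(t+1)·PV / [P·(1+y)²] = 1,078,133.7804 / (45,035.5401 × 1.236544) = 19.36010.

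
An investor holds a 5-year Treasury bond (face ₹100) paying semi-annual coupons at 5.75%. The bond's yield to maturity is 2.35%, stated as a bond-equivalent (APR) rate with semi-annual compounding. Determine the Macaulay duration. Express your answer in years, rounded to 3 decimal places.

4.465 years

Periodic yield y = 0.01175. Discount each cash flow and weight by its period:
  t   CF        PV=CF/(1+0.01175)^t    t·PV
  1        2.875         2.8416         2.8416
  2        2.875         2.8086         5.6172
  3        2.875         2.7760         8.3280
  4        2.875         2.7438        10.9750
  5        2.875         2.7119        13.5594
  6        2.875         2.6804        16.0824
  7        2.875         2.6493        18.5449
  8        2.875         2.6185        20.9480
  9        2.875         2.5881        23.2928
  10     102.875        91.5330       915.3300
  Σ                    115.9511     1,035.5193
Price P = Σ PV = 115.9511.
Macaulay duration = Σ(t·PV) / P = 1,035.5193 / 115.9511 = 8.93065 half-year periods.
In years: 8.93065 / 2 = 4.46533 years.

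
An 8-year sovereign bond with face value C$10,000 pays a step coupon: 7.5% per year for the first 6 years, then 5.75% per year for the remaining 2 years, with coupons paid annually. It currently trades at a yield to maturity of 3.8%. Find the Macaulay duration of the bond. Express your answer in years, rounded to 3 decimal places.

Periodic yield y = 0.038. Discount each cash flow and weight by its year:
  t   CF        PV=CF/(1+0.038)^t    t·PV
  1       750.00       722.5434       722.5434
  2       750.00       696.0919     1,392.1837
  3       750.00       670.6087     2,011.8262
  4       750.00       646.0585     2,584.2340
  5       750.00       622.4070     3,112.0352
  6       750.00       599.6214     3,597.7286
  7       575.00       442.8803     3,100.1622
  8    10,575.00     7,846.9620    62,775.6958
  Σ                 12,247.1732    79,296.4090
Price P = Σ PV = 12,247.1732.
Macaulay duration = Σ(t·PV) / P = 79,296.4090 / 12,247.1732 = 6.47467 years.

6.475 years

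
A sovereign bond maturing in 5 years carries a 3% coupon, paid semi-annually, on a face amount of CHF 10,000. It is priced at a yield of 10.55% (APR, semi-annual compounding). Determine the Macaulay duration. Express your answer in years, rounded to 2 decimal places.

4.61 years

Periodic yield y = 0.05275. Discount each cash flow and weight by its period:
  t   CF        PV=CF/(1+0.05275)^t    t·PV
  1       150.00       142.4840       142.4840
  2       150.00       135.3445       270.6891
  3       150.00       128.5629       385.6886
  4       150.00       122.1210       488.4839
  5       150.00       116.0019       580.0094
  6       150.00       110.1894       661.1363
  7       150.00       104.6681       732.6770
  8       150.00        99.4235       795.3884
  9       150.00        94.4417       849.9757
  10   10,150.00     6,070.3473    60,703.4733
  Σ                  7,123.5844    65,610.0056
Price P = Σ PV = 7,123.5844.
Macaulay duration = Σ(t·PV) / P = 65,610.0056 / 7,123.5844 = 9.21025 half-year periods.
In years: 9.21025 / 2 = 4.60513 years.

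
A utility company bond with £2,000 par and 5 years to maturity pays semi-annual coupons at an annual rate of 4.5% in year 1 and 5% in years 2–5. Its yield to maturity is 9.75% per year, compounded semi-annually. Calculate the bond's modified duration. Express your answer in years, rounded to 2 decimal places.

4.23 years

Periodic yield y = 0.04875. First find Macaulay duration:
  t   CF        PV=CF/(1+0.04875)^t    t·PV
  1        45.00        42.9082        42.9082
  2        45.00        40.9137        81.8274
  3        50.00        43.3465       130.0395
  4        50.00        41.3316       165.3264
  5        50.00        39.4103       197.0517
  6        50.00        37.5784       225.4703
  7        50.00        35.8316       250.8212
  8        50.00        34.1660       273.3280
  9        50.00        32.5778       293.2005
  10    2,050.00     1,273.6031    12,736.0314
  Σ                  1,621.6673    14,396.0047
P = 1,621.6673; Macaulay duration = 14,396.0047 / 1,621.6673 = 8.87729 half-year periods = 4.43864 years.
Modified duration = D_Mac / (1 + y) = 4.43864 / 1.04875 = 4.23232 years.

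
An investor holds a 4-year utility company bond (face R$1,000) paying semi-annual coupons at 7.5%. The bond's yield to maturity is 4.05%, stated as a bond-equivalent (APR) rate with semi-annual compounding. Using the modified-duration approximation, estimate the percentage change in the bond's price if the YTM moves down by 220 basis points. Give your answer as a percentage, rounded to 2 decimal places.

+7.68%

Periodic yield y = 0.02025. Modified duration first:
  t   CF        PV=CF/(1+0.02025)^t    t·PV
  1        37.50        36.7557        36.7557
  2        37.50        36.0262        72.0523
  3        37.50        35.3111       105.9334
  4        37.50        34.6103       138.4410
  5        37.50        33.9233       169.6166
  6        37.50        33.2500       199.5000
  7        37.50        32.5901       228.1304
  8     1,037.50       883.7619     7,070.0953
  Σ                  1,126.2285     8,020.5246
P = 1,126.2285; D_Mac = 7.12158 half-year periods = 3.56079 yrs; D_mod = 3.56079/(1+0.02025) = 3.49011 yrs.
ΔP/P ≈ -D_mod · Δy = -3.49011 × (-0.022) = +0.076783 = +7.6783%.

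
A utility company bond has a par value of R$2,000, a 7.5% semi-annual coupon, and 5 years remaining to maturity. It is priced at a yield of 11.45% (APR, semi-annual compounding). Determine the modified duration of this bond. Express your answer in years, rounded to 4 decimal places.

3.9605 years

Periodic yield y = 0.05725. First find Macaulay duration:
  t   CF        PV=CF/(1+0.05725)^t    t·PV
  1        75.00        70.9388        70.9388
  2        75.00        67.0974       134.1949
  3        75.00        63.4641       190.3923
  4        75.00        60.0275       240.1101
  5        75.00        56.7770       283.8852
  6        75.00        53.7026       322.2154
  7        75.00        50.7946       355.5621
  8        75.00        48.0441       384.3525
  9        75.00        45.4425       408.9823
  10    2,075.00     1,189.1624    11,891.6238
  Σ                  1,705.4510    14,282.2575
P = 1,705.4510; Macaulay duration = 14,282.2575 / 1,705.4510 = 8.37448 half-year periods = 4.18724 years.
Modified duration = D_Mac / (1 + y) = 4.18724 / 1.05725 = 3.96050 years.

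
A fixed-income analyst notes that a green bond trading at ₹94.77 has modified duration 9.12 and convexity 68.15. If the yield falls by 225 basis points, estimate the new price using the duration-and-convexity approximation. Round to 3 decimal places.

₹115.852

Duration effect: -D_mod·Δy = -9.12 × (-0.0225) = +0.205200
Convexity effect: ½·C·(Δy)² = 0.5 × 68.15 × (-0.0225)² = +0.01725046875
ΔP/P ≈ +0.205200 + 0.01725046875 = +0.22245046875
New price ≈ 94.77 × (1 + 0.22245046875) = 115.8516309234375.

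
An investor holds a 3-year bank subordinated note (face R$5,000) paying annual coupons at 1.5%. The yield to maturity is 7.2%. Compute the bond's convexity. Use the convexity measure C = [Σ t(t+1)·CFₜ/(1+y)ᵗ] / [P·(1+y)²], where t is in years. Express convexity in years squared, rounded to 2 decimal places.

10.22

With y = 0.072:
  t   CF        PV=CF/(1+0.072)^t    t·PV        t(t+1)·PV
  1        75.00        69.9627        69.9627         139.9254
  2        75.00        65.2637       130.5274         391.5822
  3     5,075.00     4,119.5681    12,358.7044      49,434.8177
  Σ                  4,254.7945    12,559.1945      49,966.3252
P = 4,254.7945.
Convexity = Σ t(t+1)·PV / [P·(1+y)²] = 49,966.3252 / (4,254.7945 × 1.149184) = 10.21902.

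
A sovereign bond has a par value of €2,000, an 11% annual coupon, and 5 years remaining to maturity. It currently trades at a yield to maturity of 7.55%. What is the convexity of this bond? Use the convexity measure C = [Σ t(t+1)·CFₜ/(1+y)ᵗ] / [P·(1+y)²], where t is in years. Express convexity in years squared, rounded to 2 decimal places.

With y = 0.0755:
  t   CF        PV=CF/(1+0.0755)^t    t·PV        t(t+1)·PV
  1       220.00       204.5560       204.5560         409.1120
  2       220.00       190.1962       380.3924       1,141.1772
  3       220.00       176.8445       530.5334       2,122.1334
  4       220.00       164.4300       657.7199       3,288.5997
  5     2,220.00     1,542.7690     7,713.8449      46,283.0697
  Σ                  2,278.7957     9,487.0467      53,244.0921
P = 2,278.7957.
Convexity = Σ t(t+1)·PV / [P·(1+y)²] = 53,244.0921 / (2,278.7957 × 1.156700) = 20.19971.

20.20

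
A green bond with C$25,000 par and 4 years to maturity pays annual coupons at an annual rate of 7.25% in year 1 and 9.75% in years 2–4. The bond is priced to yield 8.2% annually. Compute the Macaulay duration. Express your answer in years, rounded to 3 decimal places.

3.568 years

Periodic yield y = 0.082. Discount each cash flow and weight by its year:
  t   CF        PV=CF/(1+0.082)^t    t·PV
  1     1,812.50     1,675.1386     1,675.1386
  2     2,437.50     2,082.0450     4,164.0899
  3     2,437.50     1,924.2560     5,772.7679
  4    27,437.50    20,018.6826    80,074.7305
  Σ                 25,700.1222    91,686.7270
Price P = Σ PV = 25,700.1222.
Macaulay duration = Σ(t·PV) / P = 91,686.7270 / 25,700.1222 = 3.56756 years.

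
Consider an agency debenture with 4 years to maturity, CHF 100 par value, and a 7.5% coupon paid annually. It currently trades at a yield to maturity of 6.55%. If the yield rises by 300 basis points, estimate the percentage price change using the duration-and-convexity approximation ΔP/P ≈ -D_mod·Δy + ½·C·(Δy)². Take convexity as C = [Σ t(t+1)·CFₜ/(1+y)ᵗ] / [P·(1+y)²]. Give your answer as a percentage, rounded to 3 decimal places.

-9.468%

With y = 0.0655:
  t   CF        PV=CF/(1+0.0655)^t    t·PV        t(t+1)·PV
  1         7.50         7.0389         7.0389          14.0779
  2         7.50         6.6062        13.2125          39.6374
  3         7.50         6.2001        18.6004          74.4016
  4       107.50        83.4055       333.6220       1,668.1098
  Σ                    103.2508       372.4738       1,796.2268
P = 103.2508; D_Mac = 3.60747 yrs; D_mod = 3.38570 yrs; C = 15.32360.
Duration effect: -3.38570 × (+0.03) = -0.101571
Convexity effect: 0.5 × 15.32360 × (0.03)² = +0.0068956
ΔP/P ≈ -0.101571 + 0.0068956 = -0.094675 = -9.4675%.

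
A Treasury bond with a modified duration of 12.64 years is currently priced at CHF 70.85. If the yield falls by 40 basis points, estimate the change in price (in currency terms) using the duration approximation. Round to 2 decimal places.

+CHF 3.58

Duration approximation: ΔP/P ≈ -D_mod · Δy = -12.64 × (-0.004) = +0.050560.
ΔP ≈ 70.85 × (+0.050560) = +3.582176.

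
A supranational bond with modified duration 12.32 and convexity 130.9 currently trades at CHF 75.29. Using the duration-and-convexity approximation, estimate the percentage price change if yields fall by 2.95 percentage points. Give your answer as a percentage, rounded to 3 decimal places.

Duration effect: -D_mod·Δy = -12.32 × (-0.0295) = +0.363440
Convexity effect: ½·C·(Δy)² = 0.5 × 130.9 × (-0.0295)² = +0.0569578625
ΔP/P ≈ +0.363440 + 0.0569578625 = +0.4203978625
= +42.03978625%.

+42.040%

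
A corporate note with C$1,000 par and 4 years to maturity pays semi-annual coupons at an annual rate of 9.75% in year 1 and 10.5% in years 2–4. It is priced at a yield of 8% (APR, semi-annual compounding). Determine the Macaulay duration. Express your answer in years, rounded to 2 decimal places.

Periodic yield y = 0.04. Discount each cash flow and weight by its period:
  t   CF        PV=CF/(1+0.04)^t    t·PV
  1        48.75        46.8750        46.8750
  2        48.75        45.0721        90.1442
  3        52.50        46.6723       140.0169
  4        52.50        44.8772       179.5089
  5        52.50        43.1512       215.7559
  6        52.50        41.4915       248.9491
  7        52.50        39.8957       279.2698
  8     1,052.50       769.0514     6,152.4115
  Σ                  1,077.0865     7,352.9313
Price P = Σ PV = 1,077.0865.
Macaulay duration = Σ(t·PV) / P = 7,352.9313 / 1,077.0865 = 6.82669 half-year periods.
In years: 6.82669 / 2 = 3.41334 years.

3.41 years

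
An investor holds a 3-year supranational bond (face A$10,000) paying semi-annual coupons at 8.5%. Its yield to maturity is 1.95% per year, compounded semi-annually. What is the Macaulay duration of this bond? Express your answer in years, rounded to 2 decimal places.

2.74 years

Periodic yield y = 0.00975. Discount each cash flow and weight by its period:
  t   CF        PV=CF/(1+0.00975)^t    t·PV
  1       425.00       420.8963       420.8963
  2       425.00       416.8321       833.6643
  3       425.00       412.8073     1,238.4218
  4       425.00       408.8213     1,635.2851
  5       425.00       404.8738     2,024.3688
  6    10,425.00     9,835.4196    59,012.5176
  Σ                 11,899.6503    65,165.1538
Price P = Σ PV = 11,899.6503.
Macaulay duration = Σ(t·PV) / P = 65,165.1538 / 11,899.6503 = 5.47622 half-year periods.
In years: 5.47622 / 2 = 2.73811 years.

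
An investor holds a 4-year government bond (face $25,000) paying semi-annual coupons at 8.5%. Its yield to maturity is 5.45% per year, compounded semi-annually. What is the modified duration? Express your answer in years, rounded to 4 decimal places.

3.4113 years

Periodic yield y = 0.02725. First find Macaulay duration:
  t   CF        PV=CF/(1+0.02725)^t    t·PV
  1     1,062.50     1,034.3149     1,034.3149
  2     1,062.50     1,006.8775     2,013.7550
  3     1,062.50       980.1679     2,940.5038
  4     1,062.50       954.1669     3,816.6675
  5     1,062.50       928.8556     4,644.2778
  6     1,062.50       904.2157     5,425.2941
  7     1,062.50       880.2294     6,161.6061
  8    26,062.50    21,018.7494   168,149.9954
  Σ                 27,707.5774   194,186.4147
P = 27,707.5774; Macaulay duration = 194,186.4147 / 27,707.5774 = 7.00842 half-year periods = 3.50421 years.
Modified duration = D_Mac / (1 + y) = 3.50421 / 1.02725 = 3.41125 years.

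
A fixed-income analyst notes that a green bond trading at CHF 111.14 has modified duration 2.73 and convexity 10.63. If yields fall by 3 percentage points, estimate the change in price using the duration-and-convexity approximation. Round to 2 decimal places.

Duration effect: -D_mod·Δy = -2.73 × (-0.03) = +0.081900
Convexity effect: ½·C·(Δy)² = 0.5 × 10.63 × (-0.03)² = +0.0047835
ΔP/P ≈ +0.081900 + 0.0047835 = +0.0866835
ΔP ≈ 111.14 × (+0.0866835) = +9.63400419.

+CHF 9.63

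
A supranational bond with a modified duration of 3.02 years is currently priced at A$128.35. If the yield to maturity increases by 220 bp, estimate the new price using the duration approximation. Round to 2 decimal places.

A$119.82

Duration approximation: ΔP/P ≈ -D_mod · Δy = -3.02 × (+0.022) = -0.066440.
New price ≈ 128.35 × (1 - 0.066440) = 119.822426.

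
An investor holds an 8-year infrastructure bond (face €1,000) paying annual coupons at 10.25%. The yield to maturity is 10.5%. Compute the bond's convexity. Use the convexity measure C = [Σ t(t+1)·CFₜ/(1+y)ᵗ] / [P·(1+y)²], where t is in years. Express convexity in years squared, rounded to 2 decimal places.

37.98

With y = 0.105:
  t   CF        PV=CF/(1+0.105)^t    t·PV        t(t+1)·PV
  1       102.50        92.7602        92.7602         185.5204
  2       102.50        83.9459       167.8917         503.6752
  3       102.50        75.9691       227.9073         911.6293
  4       102.50        68.7503       275.0013       1,375.0065
  5       102.50        62.2175       311.0874       1,866.5247
  6       102.50        56.3054       337.8325       2,364.8276
  7       102.50        50.9551       356.6859       2,853.4873
  8     1,102.50       495.9985     3,967.9881      35,711.8929
  Σ                    986.9020     5,737.1545      45,772.5638
P = 986.9020.
Convexity = Σ t(t+1)·PV / [P·(1+y)²] = 45,772.5638 / (986.9020 × 1.221025) = 37.98452.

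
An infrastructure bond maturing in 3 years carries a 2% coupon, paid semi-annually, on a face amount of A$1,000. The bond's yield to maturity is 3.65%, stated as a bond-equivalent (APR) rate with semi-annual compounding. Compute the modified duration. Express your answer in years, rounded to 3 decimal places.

Periodic yield y = 0.01825. First find Macaulay duration:
  t   CF        PV=CF/(1+0.01825)^t    t·PV
  1        10.00         9.8208         9.8208
  2        10.00         9.6448        19.2895
  3        10.00         9.4719        28.4157
  4        10.00         9.3021        37.2085
  5        10.00         9.1354        45.6770
  6     1,010.00       906.1391     5,436.8345
  Σ                    953.5140     5,577.2460
P = 953.5140; Macaulay duration = 5,577.2460 / 953.5140 = 5.84915 half-year periods = 2.92457 years.
Modified duration = D_Mac / (1 + y) = 2.92457 / 1.01825 = 2.87216 years.

2.872 years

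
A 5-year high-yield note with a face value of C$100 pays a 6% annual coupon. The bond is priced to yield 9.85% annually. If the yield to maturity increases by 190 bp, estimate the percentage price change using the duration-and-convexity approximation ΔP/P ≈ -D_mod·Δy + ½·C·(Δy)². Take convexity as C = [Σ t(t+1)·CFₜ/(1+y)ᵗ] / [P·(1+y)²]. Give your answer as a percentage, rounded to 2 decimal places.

-7.26%

With y = 0.0985:
  t   CF        PV=CF/(1+0.0985)^t    t·PV        t(t+1)·PV
  1         6.00         5.4620         5.4620          10.9240
  2         6.00         4.9722         9.9445          29.8334
  3         6.00         4.5264        13.5791          54.3166
  4         6.00         4.1205        16.4820          82.4102
  5       106.00        66.2683       331.3413       1,988.0478
  Σ                     85.3494       376.8089       2,165.5319
P = 85.3494; D_Mac = 4.41490 yrs; D_mod = 4.01903 yrs; C = 21.02636.
Duration effect: -4.01903 × (+0.019) = -0.076361
Convexity effect: 0.5 × 21.02636 × (0.019)² = +0.0037953
ΔP/P ≈ -0.076361 + 0.0037953 = -0.072566 = -7.2566%.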